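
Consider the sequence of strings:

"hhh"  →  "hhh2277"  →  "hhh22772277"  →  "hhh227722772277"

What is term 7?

Each term is the previous one with 2277 appended.
From hhh227722772277, 3 further steps: hhh227722772277 → hhh2277227722772277 → hhh22772277227722772277 → (answer).

hhh227722772277227722772277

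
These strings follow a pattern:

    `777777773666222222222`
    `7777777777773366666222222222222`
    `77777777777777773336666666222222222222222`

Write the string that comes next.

777777777777777777773333666666666222222222222222222

Each string has the form 7^{4n} 3^{n-1} 6^{2n-1} 2^{3n+3}, where the shown terms are n = 2, 3, 4.
Setting n = 5 gives 20, 4, 9, 18 characters in each block.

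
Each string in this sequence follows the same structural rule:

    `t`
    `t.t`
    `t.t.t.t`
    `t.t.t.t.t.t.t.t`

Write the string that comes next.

s(k+1) = s(k)·.·s(k) — each term doubles the last with '.' between the halves.
So the next term is two copies of t.t.t.t.t.t.t.t with '.' between the halves.

t.t.t.t.t.t.t.t.t.t.t.t.t.t.t.t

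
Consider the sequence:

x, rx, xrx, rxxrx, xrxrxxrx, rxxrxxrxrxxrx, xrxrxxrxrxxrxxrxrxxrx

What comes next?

From term 3 onward, concatenate the second-to-last term with the last: x·rx = xrx, rx·xrx = rxxrx, …
Continuing: rxxrxxrxrxxrx · xrxrxxrxrxxrxxrxrxxrx gives term 8.

rxxrxxrxrxxrxxrxrxxrxrxxrxxrxrxxrx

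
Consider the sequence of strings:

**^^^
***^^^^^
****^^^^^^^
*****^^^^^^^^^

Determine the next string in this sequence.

******^^^^^^^^^^^

Each string has the form *^{n} ^^{2n-1}, where the shown terms are n = 2, 3, 4, 5.
Setting n = 6 gives 6, 11 characters in each block.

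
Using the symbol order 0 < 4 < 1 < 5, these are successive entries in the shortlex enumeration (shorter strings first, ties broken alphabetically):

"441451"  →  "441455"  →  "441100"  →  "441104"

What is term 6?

Stepping forward 2 times from 441104: 441104 → 441101, then the target.

441105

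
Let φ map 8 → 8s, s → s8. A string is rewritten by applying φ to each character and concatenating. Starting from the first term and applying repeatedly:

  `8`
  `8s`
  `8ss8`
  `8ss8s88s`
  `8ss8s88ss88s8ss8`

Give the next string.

Applying the rule to each of the 16 symbols of 8ss8s88ss88s8ss8 gives the pieces 8s s8 s8 8s s8 8s 8s s8 s8 8s 8s s8 8s s8 s8 8s, which concatenate to the answer.

8ss8s88ss88s8ss8s88s8ss88ss8s88s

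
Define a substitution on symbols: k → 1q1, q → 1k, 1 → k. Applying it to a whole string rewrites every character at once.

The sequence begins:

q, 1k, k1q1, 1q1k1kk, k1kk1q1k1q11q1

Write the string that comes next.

1q1k1q11q1k1kk1q1k1kkk1kk

φ(k1kk1q1k1q11q1) expands symbol-by-symbol to 1q1 k 1q1 1q1 k 1k k 1q1 k 1k k k 1k k; joining the 14 pieces gives the next term.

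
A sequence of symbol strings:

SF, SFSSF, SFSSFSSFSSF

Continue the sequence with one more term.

Each string is two copies of the previous one joined by 'S'.
Doubling SFSSFSSFSSF with 'S' between the halves:

SFSSFSSFSSFSSFSSFSSFSSF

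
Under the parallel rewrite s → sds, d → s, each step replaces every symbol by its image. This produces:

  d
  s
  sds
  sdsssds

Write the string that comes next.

sdsssdssdssdsssds

Apply φ to sdsssds symbol by symbol: s→sds, d→s, s→sds, s→sds, s→sds, d→s, s→sds; joined: sds s sds sds sds s sds.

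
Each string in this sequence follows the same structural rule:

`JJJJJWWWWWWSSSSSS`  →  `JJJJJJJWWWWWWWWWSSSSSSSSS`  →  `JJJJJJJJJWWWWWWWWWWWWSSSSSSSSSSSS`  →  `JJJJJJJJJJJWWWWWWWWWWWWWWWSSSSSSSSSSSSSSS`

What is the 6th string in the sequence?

JJJJJJJJJJJJJJJWWWWWWWWWWWWWWWWWWWWWSSSSSSSSSSSSSSSSSSSSS

The n-th term is 2n+1 J's then 3n W's then 3n S's, where the shown terms are n = 2, 3, 4, 5.
For term 6, n = 7, so the run lengths are 15, 21, 21.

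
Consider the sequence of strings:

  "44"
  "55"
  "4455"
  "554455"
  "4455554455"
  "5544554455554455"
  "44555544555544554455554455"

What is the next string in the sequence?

554455445555445544555544555544554455554455

Each term (from the third on) is the two preceding terms concatenated in order: term 3 = 44·55 = 4455.
The next term joins 5544554455554455 and 44555544555544554455554455.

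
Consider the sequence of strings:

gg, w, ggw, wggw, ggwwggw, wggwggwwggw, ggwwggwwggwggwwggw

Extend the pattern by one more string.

wggwggwwggwggwwggwwggwggwwggw

Each term (from the third on) is the two preceding terms concatenated in order: term 3 = gg·w = ggw.
So term 8 is wggwggwwggw·ggwwggwwggwggwwggw.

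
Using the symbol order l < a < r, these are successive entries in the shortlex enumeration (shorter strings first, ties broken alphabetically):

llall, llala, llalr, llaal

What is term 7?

llarl

Advancing 3 positions from llaal through llaal → llaaa → llaar reaches term 7.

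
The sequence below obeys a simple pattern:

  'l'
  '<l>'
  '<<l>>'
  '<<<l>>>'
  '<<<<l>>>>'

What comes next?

Each term wraps the previous one in < on the left and > on the right.
So the next term is <·<<<<l>>>>·>.

<<<<<l>>>>>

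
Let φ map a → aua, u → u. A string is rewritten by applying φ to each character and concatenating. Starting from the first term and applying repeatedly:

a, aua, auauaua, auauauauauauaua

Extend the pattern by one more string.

auauauauauauauauauauauauauauaua

Replace each of the 15 characters of auauauauauauaua in place — aua u aua u aua u aua u aua u aua u aua u aua — and concatenate.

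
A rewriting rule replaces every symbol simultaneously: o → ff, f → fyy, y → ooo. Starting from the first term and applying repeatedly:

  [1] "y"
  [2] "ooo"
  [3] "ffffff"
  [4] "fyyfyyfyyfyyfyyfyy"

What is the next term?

φ(fyyfyyfyyfyyfyyfyy) expands symbol-by-symbol to fyy ooo ooo fyy ooo ooo fyy ooo ooo fyy ooo ooo fyy ooo ooo fyy ooo ooo; joining the 18 pieces gives the next term.

fyyoooooofyyoooooofyyoooooofyyoooooofyyoooooofyyoooooo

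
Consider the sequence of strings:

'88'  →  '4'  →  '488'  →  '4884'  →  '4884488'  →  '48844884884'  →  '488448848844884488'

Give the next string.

This is a Fibonacci-style word recurrence s(k) = s(k−1)·s(k−2): e.g. 4·88 = 488.
The next term joins 488448848844884488 and 48844884884.

48844884884488448848844884884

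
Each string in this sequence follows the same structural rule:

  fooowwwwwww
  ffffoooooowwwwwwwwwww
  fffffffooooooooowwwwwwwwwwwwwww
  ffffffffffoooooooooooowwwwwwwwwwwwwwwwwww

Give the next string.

fffffffffffffooooooooooooooowwwwwwwwwwwwwwwwwwwwwww

The n-th term is 3n-2 f's then 3n o's then 4n+3 w's (n = 1, 2, …).
At n = 5 the blocks have lengths 13, 15, 23.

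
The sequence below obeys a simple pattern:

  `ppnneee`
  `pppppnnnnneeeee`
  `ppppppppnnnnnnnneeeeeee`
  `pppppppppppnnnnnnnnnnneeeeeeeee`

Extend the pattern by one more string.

ppppppppppppppnnnnnnnnnnnnnneeeeeeeeeee

Reading off run lengths: p runs 2, 5, 8, 11; n runs 2, 5, 8, 11; e runs 3, 5, 7, 9 — each is linear in n (n = 1, 2, …).
Setting n = 5 gives 14, 14, 11 characters in each block.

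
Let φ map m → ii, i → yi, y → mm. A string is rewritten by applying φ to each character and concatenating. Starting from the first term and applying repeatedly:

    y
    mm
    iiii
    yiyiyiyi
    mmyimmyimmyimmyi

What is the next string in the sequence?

iiiimmyiiiiimmyiiiiimmyiiiiimmyi

Applying the rule to each of the 16 symbols of mmyimmyimmyimmyi gives the pieces ii ii mm yi ii ii mm yi ii ii mm yi ii ii mm yi, which concatenate to the answer.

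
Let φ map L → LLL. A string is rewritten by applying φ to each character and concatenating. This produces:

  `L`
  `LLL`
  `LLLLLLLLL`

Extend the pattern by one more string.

Expanding LLLLLLLLL: L→LLL, L→LLL, L→LLL, L→LLL, L→LLL, L→LLL, L→LLL, L→LLL, L→LLL. Concatenated: LLL LLL LLL LLL LLL LLL LLL LLL LLL.

LLLLLLLLLLLLLLLLLLLLLLLLLLL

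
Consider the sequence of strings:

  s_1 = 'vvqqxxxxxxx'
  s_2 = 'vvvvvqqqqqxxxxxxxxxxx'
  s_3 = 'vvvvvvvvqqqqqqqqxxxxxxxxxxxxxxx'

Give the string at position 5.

vvvvvvvvvvvvvvqqqqqqqqqqqqqqxxxxxxxxxxxxxxxxxxxxxxx

The n-th term is 3n-1 v's then 3n-1 q's then 4n+3 x's (n = 1, 2, …).
At n = 5 the blocks have lengths 14, 14, 23.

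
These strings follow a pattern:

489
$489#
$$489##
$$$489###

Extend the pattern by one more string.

$$$$489####

s(k+1) = $·s(k)·#, so each term gains $ as a prefix and # as a suffix.
One more step from $$$489### gives the answer.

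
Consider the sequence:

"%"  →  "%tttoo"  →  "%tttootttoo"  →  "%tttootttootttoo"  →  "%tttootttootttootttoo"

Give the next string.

%tttootttootttootttootttoo

The strings grow by a fixed suffix tttoo each time.
One more step from %tttootttootttootttoo gives the answer.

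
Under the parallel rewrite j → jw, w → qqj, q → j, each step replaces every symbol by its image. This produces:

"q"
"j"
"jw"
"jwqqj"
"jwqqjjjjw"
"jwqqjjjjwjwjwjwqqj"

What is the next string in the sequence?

Replace each of the 18 characters of jwqqjjjjwjwjwjwqqj in place — jw qqj j j jw jw jw jw qqj jw qqj jw qqj jw qqj j j jw — and concatenate.

jwqqjjjjwjwjwjwqqjjwqqjjwqqjjwqqjjjjw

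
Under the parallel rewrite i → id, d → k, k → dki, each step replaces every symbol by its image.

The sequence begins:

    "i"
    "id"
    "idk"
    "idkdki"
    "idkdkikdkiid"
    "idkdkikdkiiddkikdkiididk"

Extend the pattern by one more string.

φ(idkdkikdkiiddkikdkiididk) expands symbol-by-symbol to id k dki k dki id dki k dki id id k k dki id dki k dki id id k id k dki; joining the 24 pieces gives the next term.

idkdkikdkiiddkikdkiididkkdkiiddkikdkiididkidkdki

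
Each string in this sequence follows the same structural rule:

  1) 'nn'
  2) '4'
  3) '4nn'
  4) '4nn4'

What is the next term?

This is a Fibonacci-style word recurrence s(k) = s(k−1)·s(k−2): e.g. 4·nn = 4nn.
So term 5 is 4nn4·4nn.

4nn44nn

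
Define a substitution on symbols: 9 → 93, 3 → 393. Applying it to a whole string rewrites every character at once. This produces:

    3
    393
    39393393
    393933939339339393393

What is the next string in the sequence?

3939339393393393933939339339393393393933939339339393393

Applying the rule to each of the 21 symbols of 393933939339339393393 gives the pieces 393 93 393 93 393 393 93 393 93 393 393 93 393 393 93 393 93 393 393 93 393, which concatenate to the answer.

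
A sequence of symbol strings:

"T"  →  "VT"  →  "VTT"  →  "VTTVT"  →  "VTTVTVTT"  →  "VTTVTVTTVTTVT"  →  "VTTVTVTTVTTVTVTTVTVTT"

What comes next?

Each term (from the third on) is the previous term followed by the one before it: term 3 = VT·T = VTT.
Continuing: VTTVTVTTVTTVTVTTVTVTT · VTTVTVTTVTTVT gives term 8.

VTTVTVTTVTTVTVTTVTVTTVTTVTVTTVTTVT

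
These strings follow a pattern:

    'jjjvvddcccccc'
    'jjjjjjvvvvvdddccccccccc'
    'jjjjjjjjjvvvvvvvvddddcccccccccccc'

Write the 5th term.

Reading off run lengths: j runs 3, 6, 9; v runs 2, 5, 8; d runs 2, 3, 4; c runs 6, 9, 12 — each is linear in n (n = 1, 2, …).
At n = 5 the blocks have lengths 15, 14, 6, 18.

jjjjjjjjjjjjjjjvvvvvvvvvvvvvvddddddcccccccccccccccccc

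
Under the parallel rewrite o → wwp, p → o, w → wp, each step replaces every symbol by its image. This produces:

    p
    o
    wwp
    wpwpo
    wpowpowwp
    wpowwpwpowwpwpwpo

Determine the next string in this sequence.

Rewriting the 17 symbols of wpowwpwpowwpwpwpo one by one yields wp o wwp wp wp o wp o wwp wp wp o wp o wp o wwp; concatenated:

wpowwpwpwpowpowwpwpwpowpowpowwp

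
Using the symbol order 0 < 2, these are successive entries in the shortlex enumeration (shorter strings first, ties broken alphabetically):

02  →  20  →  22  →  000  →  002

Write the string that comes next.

020

Find the rightmost character of 002 below 2, bump it to the next letter, and reset everything to its right to 0.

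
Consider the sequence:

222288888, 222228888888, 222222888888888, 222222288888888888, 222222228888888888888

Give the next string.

222222222888888888888888

Each string has the form 2^{n+1} 8^{2n-1}, where the shown terms are n = 3, 4, 5, 6, 7.
Setting n = 8 gives 9, 15 characters in each block.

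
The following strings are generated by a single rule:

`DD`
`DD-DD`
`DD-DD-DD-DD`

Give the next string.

Every step duplicates the string with '-' between the halves.
One more doubling of DD-DD-DD-DD gives the answer.

DD-DD-DD-DD-DD-DD-DD-DD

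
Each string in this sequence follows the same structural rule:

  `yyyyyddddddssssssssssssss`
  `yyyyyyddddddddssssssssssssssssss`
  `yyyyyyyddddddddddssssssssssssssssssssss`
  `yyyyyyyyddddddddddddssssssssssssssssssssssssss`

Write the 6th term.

yyyyyyyyyyddddddddddddddddssssssssssssssssssssssssssssssssss

Term n consists of n+2 y's, followed by 2n d's, followed by 4n+2 s's, where the shown terms are n = 3, 4, 5, 6.
Setting n = 8 gives 10, 16, 34 characters in each block.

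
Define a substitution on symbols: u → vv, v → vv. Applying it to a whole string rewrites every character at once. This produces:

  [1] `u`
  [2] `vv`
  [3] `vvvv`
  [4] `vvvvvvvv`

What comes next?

Rewriting each symbol of vvvvvvvv: v→vv, v→vv, v→vv, v→vv, v→vv, v→vv, v→vv, v→vv, which concatenates to vv vv vv vv vv vv vv vv.

vvvvvvvvvvvvvvvv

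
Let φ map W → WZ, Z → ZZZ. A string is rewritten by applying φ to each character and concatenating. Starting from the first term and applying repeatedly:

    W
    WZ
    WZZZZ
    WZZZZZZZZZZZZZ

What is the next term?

Replace each of the 14 characters of WZZZZZZZZZZZZZ in place — WZ ZZZ ZZZ ZZZ ZZZ ZZZ ZZZ ZZZ ZZZ ZZZ ZZZ ZZZ ZZZ ZZZ — and concatenate.

WZZZZZZZZZZZZZZZZZZZZZZZZZZZZZZZZZZZZZZZZ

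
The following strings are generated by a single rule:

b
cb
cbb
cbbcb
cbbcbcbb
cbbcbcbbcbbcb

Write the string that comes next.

Each term (from the third on) is the previous term followed by the one before it: term 3 = cb·b = cbb.
So term 7 is cbbcbcbbcbbcb·cbbcbcbb.

cbbcbcbbcbbcbcbbcbcbb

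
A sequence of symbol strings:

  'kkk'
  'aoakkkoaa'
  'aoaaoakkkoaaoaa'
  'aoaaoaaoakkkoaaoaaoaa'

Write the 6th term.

Each term wraps the previous one in aoa on the left and oaa on the right.
From aoaaoaaoakkkoaaoaaoaa, 2 further steps: aoaaoaaoakkkoaaoaaoaa → aoaaoaaoaaoakkkoaaoaaoaaoaa → (answer).

aoaaoaaoaaoaaoakkkoaaoaaoaaoaaoaa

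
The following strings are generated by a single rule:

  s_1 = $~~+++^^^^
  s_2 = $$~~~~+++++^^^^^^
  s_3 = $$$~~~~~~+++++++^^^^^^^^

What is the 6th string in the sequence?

$$$$$$~~~~~~~~~~~~+++++++++++++^^^^^^^^^^^^^^

Term n consists of n $'s, followed by 2n ~'s, followed by 2n+1 +'s, followed by 2n+2 ^'s (n = 1, 2, …).
Setting n = 6 gives 6, 12, 13, 14 characters in each block.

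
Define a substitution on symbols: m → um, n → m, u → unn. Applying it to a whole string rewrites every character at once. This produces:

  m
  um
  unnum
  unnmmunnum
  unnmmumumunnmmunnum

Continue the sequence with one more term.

unnmmumumunnumunnumunnmmumumunnmmunnum

φ(unnmmumumunnmmunnum) expands symbol-by-symbol to unn m m um um unn um unn um unn m m um um unn m m unn um; joining the 19 pieces gives the next term.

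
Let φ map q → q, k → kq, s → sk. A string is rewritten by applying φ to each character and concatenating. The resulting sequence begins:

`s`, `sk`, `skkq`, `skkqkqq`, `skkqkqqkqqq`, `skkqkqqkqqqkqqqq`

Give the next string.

Replace each of the 16 characters of skkqkqqkqqqkqqqq in place — sk kq kq q kq q q kq q q q kq q q q q — and concatenate.

skkqkqqkqqqkqqqqkqqqqq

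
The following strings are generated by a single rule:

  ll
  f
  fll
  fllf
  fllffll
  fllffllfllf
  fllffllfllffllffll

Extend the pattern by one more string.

fllffllfllffllffllfllffllfllf

Each term (from the third on) is the previous term followed by the one before it: term 3 = f·ll = fll.
Continuing: fllffllfllffllffll · fllffllfllf gives term 8.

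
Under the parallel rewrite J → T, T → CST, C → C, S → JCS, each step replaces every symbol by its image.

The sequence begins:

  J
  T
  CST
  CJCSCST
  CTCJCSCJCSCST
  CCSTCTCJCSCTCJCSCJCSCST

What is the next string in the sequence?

Rewriting the 23 symbols of CCSTCTCJCSCTCJCSCJCSCST one by one yields C C JCS CST C CST C T C JCS C CST C T C JCS C T C JCS C JCS CST; concatenated:

CCJCSCSTCCSTCTCJCSCCSTCTCJCSCTCJCSCJCSCST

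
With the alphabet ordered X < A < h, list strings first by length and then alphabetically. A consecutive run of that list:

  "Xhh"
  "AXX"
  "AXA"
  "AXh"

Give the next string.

AAX

Find the rightmost character of AXh below h, bump it to the next letter, and reset everything to its right to X.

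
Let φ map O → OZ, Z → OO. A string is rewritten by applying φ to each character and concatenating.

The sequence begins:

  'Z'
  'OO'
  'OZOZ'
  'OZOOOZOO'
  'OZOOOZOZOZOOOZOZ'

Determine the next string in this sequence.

OZOOOZOZOZOOOZOOOZOOOZOZOZOOOZOO

Replace each of the 16 characters of OZOOOZOZOZOOOZOZ in place — OZ OO OZ OZ OZ OO OZ OO OZ OO OZ OZ OZ OO OZ OO — and concatenate.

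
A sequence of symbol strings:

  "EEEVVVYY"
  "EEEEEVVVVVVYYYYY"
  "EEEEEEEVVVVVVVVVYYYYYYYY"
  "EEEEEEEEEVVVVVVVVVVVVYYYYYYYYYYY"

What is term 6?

EEEEEEEEEEEEEVVVVVVVVVVVVVVVVVVYYYYYYYYYYYYYYYYY

Reading off run lengths: E runs 3, 5, 7, 9; V runs 3, 6, 9, 12; Y runs 2, 5, 8, 11 — each is linear in n (n = 1, 2, …).
Setting n = 6 gives 13, 18, 17 characters in each block.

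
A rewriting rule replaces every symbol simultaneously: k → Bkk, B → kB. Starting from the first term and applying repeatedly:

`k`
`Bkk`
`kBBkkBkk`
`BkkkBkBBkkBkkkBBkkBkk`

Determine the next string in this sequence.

Applying the rule to each of the 21 symbols of BkkkBkBBkkBkkkBBkkBkk gives the pieces kB Bkk Bkk Bkk kB Bkk kB kB Bkk Bkk kB Bkk Bkk Bkk kB kB Bkk Bkk kB Bkk Bkk, which concatenate to the answer.

kBBkkBkkBkkkBBkkkBkBBkkBkkkBBkkBkkBkkkBkBBkkBkkkBBkkBkk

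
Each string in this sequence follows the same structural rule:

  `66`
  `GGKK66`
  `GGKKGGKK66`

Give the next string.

The strings grow by a fixed prefix GGKK each time.
Applying this once more to GGKKGGKK66:

GGKKGGKKGGKK66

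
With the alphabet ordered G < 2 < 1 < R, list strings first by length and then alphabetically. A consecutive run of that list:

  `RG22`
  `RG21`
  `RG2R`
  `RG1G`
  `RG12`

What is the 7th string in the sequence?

Stepping forward 2 times from RG12: RG12 → RG11, then the target.

RG1R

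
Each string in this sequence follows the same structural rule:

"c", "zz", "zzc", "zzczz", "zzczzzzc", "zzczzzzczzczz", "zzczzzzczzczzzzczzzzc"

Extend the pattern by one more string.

zzczzzzczzczzzzczzzzczzczzzzczzczz

From term 3 onward, concatenate the last term with the second-to-last: zz·c = zzc, zzc·zz = zzczz, …
The next term joins zzczzzzczzczzzzczzzzc and zzczzzzczzczz.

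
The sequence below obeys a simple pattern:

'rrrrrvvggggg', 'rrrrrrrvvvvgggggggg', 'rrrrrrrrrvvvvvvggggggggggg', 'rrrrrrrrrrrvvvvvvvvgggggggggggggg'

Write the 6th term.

The n-th term is 2n+3 r's then 2n v's then 3n+2 g's (n = 1, 2, …).
Setting n = 6 gives 15, 12, 20 characters in each block.

rrrrrrrrrrrrrrrvvvvvvvvvvvvgggggggggggggggggggg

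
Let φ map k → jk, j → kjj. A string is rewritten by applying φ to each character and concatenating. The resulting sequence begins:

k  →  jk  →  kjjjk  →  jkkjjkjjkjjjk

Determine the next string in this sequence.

Applying the rule to each of the 13 symbols of jkkjjkjjkjjjk gives the pieces kjj jk jk kjj kjj jk kjj kjj jk kjj kjj kjj jk, which concatenate to the answer.

kjjjkjkkjjkjjjkkjjkjjjkkjjkjjkjjjk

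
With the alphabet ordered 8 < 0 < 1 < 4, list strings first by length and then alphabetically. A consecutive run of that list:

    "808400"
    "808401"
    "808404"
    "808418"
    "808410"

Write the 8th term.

Advancing 3 positions from 808410 through 808410 → 808411 → 808414 reaches term 8.

808448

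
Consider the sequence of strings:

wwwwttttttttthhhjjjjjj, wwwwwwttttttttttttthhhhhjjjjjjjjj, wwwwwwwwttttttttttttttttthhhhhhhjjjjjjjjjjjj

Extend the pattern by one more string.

wwwwwwwwwwttttttttttttttttttttthhhhhhhhhjjjjjjjjjjjjjjj

Each string has the form w^{2n} t^{4n+1} h^{2n-1} j^{3n}, where the shown terms are n = 2, 3, 4.
Setting n = 5 gives 10, 21, 9, 15 characters in each block.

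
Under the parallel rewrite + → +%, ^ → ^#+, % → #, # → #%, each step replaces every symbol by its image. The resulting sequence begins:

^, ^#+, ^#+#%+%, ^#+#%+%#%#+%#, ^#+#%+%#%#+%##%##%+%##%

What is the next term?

Applying the rule to each of the 23 symbols of ^#+#%+%#%#+%##%##%+%##% gives the pieces ^#+ #% +% #% # +% # #% # #% +% # #% #% # #% #% # +% # #% #% #, which concatenate to the answer.

^#+#%+%#%#+%##%##%+%##%#%##%#%#+%##%#%#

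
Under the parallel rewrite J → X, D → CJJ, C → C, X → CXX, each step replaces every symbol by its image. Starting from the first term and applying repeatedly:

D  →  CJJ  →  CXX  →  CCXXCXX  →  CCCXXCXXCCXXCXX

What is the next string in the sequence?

Applying the rule to each of the 15 symbols of CCCXXCXXCCXXCXX gives the pieces C C C CXX CXX C CXX CXX C C CXX CXX C CXX CXX, which concatenate to the answer.

CCCCXXCXXCCXXCXXCCCXXCXXCCXXCXX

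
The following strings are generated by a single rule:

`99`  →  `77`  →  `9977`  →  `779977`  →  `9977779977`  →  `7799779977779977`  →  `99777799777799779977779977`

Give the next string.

Each term (from the third on) is the two preceding terms concatenated in order: term 3 = 99·77 = 9977.
The next term joins 7799779977779977 and 99777799777799779977779977.

779977997777997799777799777799779977779977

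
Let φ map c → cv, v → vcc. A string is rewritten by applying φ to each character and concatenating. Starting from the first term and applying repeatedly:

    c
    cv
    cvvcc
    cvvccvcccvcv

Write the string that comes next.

Rewriting each symbol of cvvccvcccvcv: c→cv, v→vcc, v→vcc, c→cv, c→cv, v→vcc, c→cv, c→cv, c→cv, v→vcc, c→cv, v→vcc, which concatenates to cv vcc vcc cv cv vcc cv cv cv vcc cv vcc.

cvvccvcccvcvvcccvcvcvvcccvvcc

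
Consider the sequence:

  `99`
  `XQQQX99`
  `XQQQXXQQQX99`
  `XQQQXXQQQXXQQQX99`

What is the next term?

XQQQXXQQQXXQQQXXQQQX99

The strings grow by a fixed prefix XQQQX each time.
So the next term is XQQQX·XQQQXXQQQXXQQQX99.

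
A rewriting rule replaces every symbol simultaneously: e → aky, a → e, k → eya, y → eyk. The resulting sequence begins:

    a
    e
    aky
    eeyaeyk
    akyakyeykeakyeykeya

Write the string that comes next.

eeyaeykeeyaeykakyeykeyaakyeeyaeykakyeykeyaakyeyke

Applying the rule to each of the 19 symbols of akyakyeykeakyeykeya gives the pieces e eya eyk e eya eyk aky eyk eya aky e eya eyk aky eyk eya aky eyk e, which concatenate to the answer.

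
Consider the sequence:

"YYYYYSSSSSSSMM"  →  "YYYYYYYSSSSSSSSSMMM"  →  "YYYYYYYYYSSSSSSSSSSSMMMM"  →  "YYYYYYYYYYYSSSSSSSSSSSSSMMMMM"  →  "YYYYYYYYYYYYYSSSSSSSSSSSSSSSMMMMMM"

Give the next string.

Reading off run lengths: Y runs 5, 7, 9, 11, 13; S runs 7, 9, 11, 13, 15; M runs 2, 3, 4, 5, 6 — each is linear in n, where the shown terms are n = 3, 4, 5, 6, 7.
At n = 8 the blocks have lengths 15, 17, 7.

YYYYYYYYYYYYYYYSSSSSSSSSSSSSSSSSMMMMMMM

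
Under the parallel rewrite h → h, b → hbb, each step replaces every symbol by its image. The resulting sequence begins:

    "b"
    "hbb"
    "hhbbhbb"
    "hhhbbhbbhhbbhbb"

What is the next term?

Rewriting the 15 symbols of hhhbbhbbhhbbhbb one by one yields h h h hbb hbb h hbb hbb h h hbb hbb h hbb hbb; concatenated:

hhhhbbhbbhhbbhbbhhhbbhbbhhbbhbb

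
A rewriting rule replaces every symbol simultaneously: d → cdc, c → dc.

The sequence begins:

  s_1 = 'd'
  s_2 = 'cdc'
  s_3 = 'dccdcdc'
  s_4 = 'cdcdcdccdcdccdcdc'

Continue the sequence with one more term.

Applying the rule to each of the 17 symbols of cdcdcdccdcdccdcdc gives the pieces dc cdc dc cdc dc cdc dc dc cdc dc cdc dc dc cdc dc cdc dc, which concatenate to the answer.

dccdcdccdcdccdcdcdccdcdccdcdcdccdcdccdcdc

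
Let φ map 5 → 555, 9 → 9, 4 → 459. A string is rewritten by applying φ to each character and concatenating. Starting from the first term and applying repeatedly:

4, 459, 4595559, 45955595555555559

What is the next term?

φ(45955595555555559) expands symbol-by-symbol to 459 555 9 555 555 555 9 555 555 555 555 555 555 555 555 555 9; joining the 17 pieces gives the next term.

459555955555555595555555555555555555555555559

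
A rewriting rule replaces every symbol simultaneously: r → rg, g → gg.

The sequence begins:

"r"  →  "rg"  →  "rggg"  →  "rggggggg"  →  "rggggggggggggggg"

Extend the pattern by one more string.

Replace each of the 16 characters of rggggggggggggggg in place — rg gg gg gg gg gg gg gg gg gg gg gg gg gg gg gg — and concatenate.

rggggggggggggggggggggggggggggggg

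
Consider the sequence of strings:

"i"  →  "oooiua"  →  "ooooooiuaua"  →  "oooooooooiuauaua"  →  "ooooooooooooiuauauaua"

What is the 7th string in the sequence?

ooooooooooooooooooiuauauauauaua

s(k+1) = ooo·s(k)·ua, so each term gains ooo as a prefix and ua as a suffix.
From ooooooooooooiuauauaua, 2 further steps: ooooooooooooiuauauaua → oooooooooooooooiuauauauaua → (answer).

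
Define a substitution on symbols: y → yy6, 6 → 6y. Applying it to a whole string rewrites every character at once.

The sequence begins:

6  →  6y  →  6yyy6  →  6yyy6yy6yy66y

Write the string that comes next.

Rewriting the 13 symbols of 6yyy6yy6yy66y one by one yields 6y yy6 yy6 yy6 6y yy6 yy6 6y yy6 yy6 6y 6y yy6; concatenated:

6yyy6yy6yy66yyy6yy66yyy6yy66y6yyy6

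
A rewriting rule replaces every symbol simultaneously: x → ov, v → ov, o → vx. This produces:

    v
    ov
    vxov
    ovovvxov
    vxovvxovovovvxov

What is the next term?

ovovvxovovovvxovvxovvxovovovvxov

φ(vxovvxovovovvxov) expands symbol-by-symbol to ov ov vx ov ov ov vx ov vx ov vx ov ov ov vx ov; joining the 16 pieces gives the next term.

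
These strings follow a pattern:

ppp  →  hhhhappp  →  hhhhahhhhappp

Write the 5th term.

The strings grow by a fixed prefix hhhha each time.
From hhhhahhhhappp, 2 further steps: hhhhahhhhappp → hhhhahhhhahhhhappp → (answer).

hhhhahhhhahhhhahhhhappp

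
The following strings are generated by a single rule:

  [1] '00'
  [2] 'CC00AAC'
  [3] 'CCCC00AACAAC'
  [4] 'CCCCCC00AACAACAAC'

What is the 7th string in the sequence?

Every step adds CC to the front and AAC to the end of the previous string.
From CCCCCC00AACAACAAC, 3 further steps: CCCCCC00AACAACAAC → CCCCCCCC00AACAACAACAAC → CCCCCCCCCC00AACAACAACAACAAC → (answer).

CCCCCCCCCCCC00AACAACAACAACAACAAC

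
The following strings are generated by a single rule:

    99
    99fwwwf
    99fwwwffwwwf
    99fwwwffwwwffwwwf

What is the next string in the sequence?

Each term is the previous one with fwwwf appended.
Applying this once more to 99fwwwffwwwffwwwf:

99fwwwffwwwffwwwffwwwf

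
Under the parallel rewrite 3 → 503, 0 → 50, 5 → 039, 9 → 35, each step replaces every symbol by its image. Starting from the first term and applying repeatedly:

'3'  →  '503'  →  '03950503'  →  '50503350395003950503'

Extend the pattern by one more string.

Rewriting the 20 symbols of 50503350395003950503 one by one yields 039 50 039 50 503 503 039 50 503 35 039 50 50 503 35 039 50 039 50 503; concatenated:

039500395050350303950503350395050503350395003950503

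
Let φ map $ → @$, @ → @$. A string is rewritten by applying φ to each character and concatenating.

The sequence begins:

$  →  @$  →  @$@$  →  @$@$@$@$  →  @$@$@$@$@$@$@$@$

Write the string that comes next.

@$@$@$@$@$@$@$@$@$@$@$@$@$@$@$@$

Replace each of the 16 characters of @$@$@$@$@$@$@$@$ in place — @$ @$ @$ @$ @$ @$ @$ @$ @$ @$ @$ @$ @$ @$ @$ @$ — and concatenate.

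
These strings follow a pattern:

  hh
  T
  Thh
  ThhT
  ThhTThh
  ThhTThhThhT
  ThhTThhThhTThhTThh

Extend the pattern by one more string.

Each term (from the third on) is the previous term followed by the one before it: term 3 = T·hh = Thh.
Continuing: ThhTThhThhTThhTThh · ThhTThhThhT gives term 8.

ThhTThhThhTThhTThhThhTThhThhT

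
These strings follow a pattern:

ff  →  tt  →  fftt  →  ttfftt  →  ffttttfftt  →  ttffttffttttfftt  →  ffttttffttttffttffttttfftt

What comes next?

ttffttffttttffttffttttffttttffttffttttfftt

From term 3 onward, concatenate the second-to-last term with the last: ff·tt = fftt, tt·fftt = ttfftt, …
The next term joins ttffttffttttfftt and ffttttffttttffttffttttfftt.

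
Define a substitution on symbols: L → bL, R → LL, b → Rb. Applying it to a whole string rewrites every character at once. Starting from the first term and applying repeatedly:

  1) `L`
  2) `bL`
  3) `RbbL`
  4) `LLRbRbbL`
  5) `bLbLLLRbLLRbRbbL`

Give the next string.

RbbLRbbLbLbLLLRbbLbLLLRbLLRbRbbL

φ(bLbLLLRbLLRbRbbL) expands symbol-by-symbol to Rb bL Rb bL bL bL LL Rb bL bL LL Rb LL Rb Rb bL; joining the 16 pieces gives the next term.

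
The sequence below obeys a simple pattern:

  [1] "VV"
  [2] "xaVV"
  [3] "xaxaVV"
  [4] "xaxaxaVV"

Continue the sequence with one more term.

Each term is the previous one with xa prepended.
So the next term is xa·xaxaxaVV.

xaxaxaxaVV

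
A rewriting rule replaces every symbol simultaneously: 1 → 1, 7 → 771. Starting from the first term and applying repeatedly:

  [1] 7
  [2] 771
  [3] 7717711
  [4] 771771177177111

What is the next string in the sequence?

7717711771771117717711771771111

Replace each of the 15 characters of 771771177177111 in place — 771 771 1 771 771 1 1 771 771 1 771 771 1 1 1 — and concatenate.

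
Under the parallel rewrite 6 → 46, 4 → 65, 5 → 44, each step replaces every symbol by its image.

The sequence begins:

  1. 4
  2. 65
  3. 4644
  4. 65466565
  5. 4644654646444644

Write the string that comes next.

65466565464465466546656565466565

Applying the rule to each of the 16 symbols of 4644654646444644 gives the pieces 65 46 65 65 46 44 65 46 65 46 65 65 65 46 65 65, which concatenate to the answer.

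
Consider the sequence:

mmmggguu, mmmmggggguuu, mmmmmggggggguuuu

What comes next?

mmmmmmggggggggguuuuu

Term n consists of n+1 m's, followed by 2n-1 g's, followed by n u's, where the shown terms are n = 2, 3, 4.
Setting n = 5 gives 6, 9, 5 characters in each block.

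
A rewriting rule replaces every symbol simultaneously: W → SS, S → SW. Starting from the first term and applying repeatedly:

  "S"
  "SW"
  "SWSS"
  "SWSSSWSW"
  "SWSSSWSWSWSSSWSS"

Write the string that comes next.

SWSSSWSWSWSSSWSSSWSSSWSWSWSSSWSW

Applying the rule to each of the 16 symbols of SWSSSWSWSWSSSWSS gives the pieces SW SS SW SW SW SS SW SS SW SS SW SW SW SS SW SW, which concatenate to the answer.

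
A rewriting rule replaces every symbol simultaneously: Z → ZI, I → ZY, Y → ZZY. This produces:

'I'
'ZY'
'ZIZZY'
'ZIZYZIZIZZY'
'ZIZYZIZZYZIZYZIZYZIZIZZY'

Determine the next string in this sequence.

ZIZYZIZZYZIZYZIZIZZYZIZYZIZZYZIZYZIZZYZIZYZIZYZIZIZZY

Replace each of the 24 characters of ZIZYZIZZYZIZYZIZYZIZIZZY in place — ZI ZY ZI ZZY ZI ZY ZI ZI ZZY ZI ZY ZI ZZY ZI ZY ZI ZZY ZI ZY ZI ZY ZI ZI ZZY — and concatenate.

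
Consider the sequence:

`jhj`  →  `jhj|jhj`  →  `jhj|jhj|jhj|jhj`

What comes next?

s(k+1) = s(k)·|·s(k) — each term doubles the last with '|' between the halves.
Doubling jhj|jhj|jhj|jhj with '|' between the halves:

jhj|jhj|jhj|jhj|jhj|jhj|jhj|jhj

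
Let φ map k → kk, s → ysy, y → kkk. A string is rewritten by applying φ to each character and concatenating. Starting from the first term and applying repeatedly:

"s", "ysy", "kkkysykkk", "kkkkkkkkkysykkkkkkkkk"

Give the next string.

kkkkkkkkkkkkkkkkkkkkkysykkkkkkkkkkkkkkkkkkkkk

Applying the rule to each of the 21 symbols of kkkkkkkkkysykkkkkkkkk gives the pieces kk kk kk kk kk kk kk kk kk kkk ysy kkk kk kk kk kk kk kk kk kk kk, which concatenate to the answer.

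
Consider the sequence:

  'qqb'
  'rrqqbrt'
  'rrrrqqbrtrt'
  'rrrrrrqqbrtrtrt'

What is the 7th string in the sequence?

Each term wraps the previous one in rr on the left and rt on the right.
From rrrrrrqqbrtrtrt, 3 further steps: rrrrrrqqbrtrtrt → rrrrrrrrqqbrtrtrtrt → rrrrrrrrrrqqbrtrtrtrtrt → (answer).

rrrrrrrrrrrrqqbrtrtrtrtrtrt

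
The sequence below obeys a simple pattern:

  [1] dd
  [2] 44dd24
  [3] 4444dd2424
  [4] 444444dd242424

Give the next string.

Each term wraps the previous one in 44 on the left and 24 on the right.
Applying this once more to 444444dd242424:

44444444dd24242424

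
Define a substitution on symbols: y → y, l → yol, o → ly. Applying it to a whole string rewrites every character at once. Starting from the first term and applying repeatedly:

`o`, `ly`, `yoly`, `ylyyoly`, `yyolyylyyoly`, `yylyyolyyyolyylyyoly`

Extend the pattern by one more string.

Rewriting the 20 symbols of yylyyolyyyolyylyyoly one by one yields y y yol y y ly yol y y y ly yol y y yol y y ly yol y; concatenated:

yyyolyylyyolyyylyyolyyyolyylyyoly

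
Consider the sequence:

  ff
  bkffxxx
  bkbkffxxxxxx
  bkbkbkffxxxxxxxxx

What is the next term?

s(k+1) = bk·s(k)·xxx, so each term gains bk as a prefix and xxx as a suffix.
Applying this once more to bkbkbkffxxxxxxxxx:

bkbkbkbkffxxxxxxxxxxxx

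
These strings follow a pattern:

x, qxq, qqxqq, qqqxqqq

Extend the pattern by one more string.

Every step adds q to the front and q to the end of the previous string.
One more step from qqqxqqq gives the answer.

qqqqxqqqq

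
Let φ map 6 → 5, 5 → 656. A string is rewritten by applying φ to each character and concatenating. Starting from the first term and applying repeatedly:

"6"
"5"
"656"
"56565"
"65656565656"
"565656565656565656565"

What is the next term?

φ(565656565656565656565) expands symbol-by-symbol to 656 5 656 5 656 5 656 5 656 5 656 5 656 5 656 5 656 5 656 5 656; joining the 21 pieces gives the next term.

6565656565656565656565656565656565656565656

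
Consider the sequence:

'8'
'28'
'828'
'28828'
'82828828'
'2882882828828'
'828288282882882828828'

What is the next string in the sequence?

2882882828828828288282882882828828

This is a Fibonacci-style word recurrence s(k) = s(k−2)·s(k−1): e.g. 8·28 = 828.
Continuing: 2882882828828 · 828288282882882828828 gives term 8.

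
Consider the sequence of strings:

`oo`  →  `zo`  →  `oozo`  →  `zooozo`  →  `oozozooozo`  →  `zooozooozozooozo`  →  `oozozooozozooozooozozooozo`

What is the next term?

From term 3 onward, concatenate the second-to-last term with the last: oo·zo = oozo, zo·oozo = zooozo, …
Continuing: zooozooozozooozo · oozozooozozooozooozozooozo gives term 8.

zooozooozozooozooozozooozozooozooozozooozo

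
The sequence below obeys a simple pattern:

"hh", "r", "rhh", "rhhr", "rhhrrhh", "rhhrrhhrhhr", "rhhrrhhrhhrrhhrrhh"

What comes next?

rhhrrhhrhhrrhhrrhhrhhrrhhrhhr

This is a Fibonacci-style word recurrence s(k) = s(k−1)·s(k−2): e.g. r·hh = rhh.
Continuing: rhhrrhhrhhrrhhrrhh · rhhrrhhrhhr gives term 8.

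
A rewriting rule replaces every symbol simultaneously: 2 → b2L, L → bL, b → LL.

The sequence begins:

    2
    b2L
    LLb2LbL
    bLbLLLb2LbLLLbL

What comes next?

Rewriting the 15 symbols of bLbLLLb2LbLLLbL one by one yields LL bL LL bL bL bL LL b2L bL LL bL bL bL LL bL; concatenated:

LLbLLLbLbLbLLLb2LbLLLbLbLbLLLbL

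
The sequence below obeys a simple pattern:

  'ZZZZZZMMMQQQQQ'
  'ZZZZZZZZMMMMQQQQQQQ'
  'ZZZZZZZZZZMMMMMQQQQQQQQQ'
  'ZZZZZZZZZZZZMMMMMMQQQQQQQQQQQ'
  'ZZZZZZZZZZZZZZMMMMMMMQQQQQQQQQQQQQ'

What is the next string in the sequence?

The n-th term is 2n Z's then n M's then 2n-1 Q's, where the shown terms are n = 3, 4, 5, 6, 7.
Setting n = 8 gives 16, 8, 15 characters in each block.

ZZZZZZZZZZZZZZZZMMMMMMMMQQQQQQQQQQQQQQQ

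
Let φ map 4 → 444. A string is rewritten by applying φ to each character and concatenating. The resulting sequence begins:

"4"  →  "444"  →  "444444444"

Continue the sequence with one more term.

444444444444444444444444444

Rewriting each symbol of 444444444: 4→444, 4→444, 4→444, 4→444, 4→444, 4→444, 4→444, 4→444, 4→444, which concatenates to 444 444 444 444 444 444 444 444 444.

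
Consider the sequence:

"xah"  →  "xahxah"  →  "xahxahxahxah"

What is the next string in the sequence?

xahxahxahxahxahxahxahxah

Each string is two copies of the previous one concatenated.
One more doubling of xahxahxahxah gives the answer.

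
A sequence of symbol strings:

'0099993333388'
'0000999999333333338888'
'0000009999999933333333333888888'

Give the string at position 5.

0000000000999999999999333333333333333338888888888

Reading off run lengths: 0 runs 2, 4, 6; 9 runs 4, 6, 8; 3 runs 5, 8, 11; 8 runs 2, 4, 6 — each is linear in n (n = 1, 2, …).
At n = 5 the blocks have lengths 10, 12, 17, 10.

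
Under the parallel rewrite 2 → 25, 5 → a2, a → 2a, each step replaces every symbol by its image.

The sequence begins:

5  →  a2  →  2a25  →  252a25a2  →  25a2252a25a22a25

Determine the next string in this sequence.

25a22a2525a2252a25a22a25252a25a2

Replace each of the 16 characters of 25a2252a25a22a25 in place — 25 a2 2a 25 25 a2 25 2a 25 a2 2a 25 25 2a 25 a2 — and concatenate.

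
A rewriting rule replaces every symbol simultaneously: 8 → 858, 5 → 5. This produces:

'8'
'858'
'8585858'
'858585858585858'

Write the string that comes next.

Replace each of the 15 characters of 858585858585858 in place — 858 5 858 5 858 5 858 5 858 5 858 5 858 5 858 — and concatenate.

8585858585858585858585858585858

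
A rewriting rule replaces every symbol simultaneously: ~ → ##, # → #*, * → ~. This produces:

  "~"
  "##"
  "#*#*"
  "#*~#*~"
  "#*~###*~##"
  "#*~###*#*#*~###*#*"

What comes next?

#*~###*#*#*~#*~#*~###*#*#*~#*~

Replace each of the 18 characters of #*~###*#*#*~###*#* in place — #* ~ ## #* #* #* ~ #* ~ #* ~ ## #* #* #* ~ #* ~ — and concatenate.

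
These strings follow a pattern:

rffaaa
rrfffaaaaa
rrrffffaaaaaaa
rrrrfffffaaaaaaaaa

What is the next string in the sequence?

The n-th term is n r's then n+1 f's then 2n+1 a's (n = 1, 2, …).
At n = 5 the blocks have lengths 5, 6, 11.

rrrrrffffffaaaaaaaaaaa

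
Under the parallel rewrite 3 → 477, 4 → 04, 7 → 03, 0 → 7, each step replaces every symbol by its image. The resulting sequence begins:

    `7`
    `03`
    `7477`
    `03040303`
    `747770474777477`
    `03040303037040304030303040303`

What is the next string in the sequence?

Replace each of the 29 characters of 03040303037040304030303040303 in place — 7 477 7 04 7 477 7 477 7 477 03 7 04 7 477 7 04 7 477 7 477 7 477 7 04 7 477 7 477 — and concatenate.

747770474777477747703704747770474777477747770474777477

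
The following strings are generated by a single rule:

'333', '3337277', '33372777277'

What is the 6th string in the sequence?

33372777277727772777277

Every step adds 7277 to the end: s(k+1) = s(k)·7277.
From 33372777277, 3 further steps: 33372777277 → 333727772777277 → 3337277727772777277 → (answer).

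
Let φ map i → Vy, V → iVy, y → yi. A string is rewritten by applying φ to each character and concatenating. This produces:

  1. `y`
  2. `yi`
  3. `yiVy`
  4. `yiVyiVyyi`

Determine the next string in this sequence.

Expanding yiVyiVyyi: y→yi, i→Vy, V→iVy, y→yi, i→Vy, V→iVy, y→yi, y→yi, i→Vy. Concatenated: yi Vy iVy yi Vy iVy yi yi Vy.

yiVyiVyyiVyiVyyiyiVy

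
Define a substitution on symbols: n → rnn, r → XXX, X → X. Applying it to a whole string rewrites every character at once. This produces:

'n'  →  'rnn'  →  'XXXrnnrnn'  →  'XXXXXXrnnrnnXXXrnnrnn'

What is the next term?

XXXXXXXXXrnnrnnXXXrnnrnnXXXXXXrnnrnnXXXrnnrnn

Applying the rule to each of the 21 symbols of XXXXXXrnnrnnXXXrnnrnn gives the pieces X X X X X X XXX rnn rnn XXX rnn rnn X X X XXX rnn rnn XXX rnn rnn, which concatenate to the answer.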